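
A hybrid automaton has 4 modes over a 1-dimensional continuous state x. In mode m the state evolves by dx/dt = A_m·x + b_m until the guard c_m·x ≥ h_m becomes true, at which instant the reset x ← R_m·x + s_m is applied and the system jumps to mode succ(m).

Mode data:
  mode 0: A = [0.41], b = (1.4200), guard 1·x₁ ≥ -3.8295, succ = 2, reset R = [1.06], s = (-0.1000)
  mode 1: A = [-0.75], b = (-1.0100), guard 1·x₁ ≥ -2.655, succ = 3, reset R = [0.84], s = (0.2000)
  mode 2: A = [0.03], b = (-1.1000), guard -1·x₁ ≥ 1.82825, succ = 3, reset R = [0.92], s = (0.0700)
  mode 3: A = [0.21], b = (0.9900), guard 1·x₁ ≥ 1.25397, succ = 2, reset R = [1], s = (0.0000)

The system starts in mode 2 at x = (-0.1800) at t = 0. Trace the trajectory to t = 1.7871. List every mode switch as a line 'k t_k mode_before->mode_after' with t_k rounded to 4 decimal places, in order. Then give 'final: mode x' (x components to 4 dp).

1 1.4587 2->3
final: 3 -1.3905

Mode 2: guard c·x = 1.8282 hit at Δt = 1.4587 (t = 1.4587), x⁻ = (-1.8283) → reset → x⁺ = (-1.6120), jump to mode 3
Mode 3: flow for 0.3284 to horizon, guard not reached → x = (-1.3905)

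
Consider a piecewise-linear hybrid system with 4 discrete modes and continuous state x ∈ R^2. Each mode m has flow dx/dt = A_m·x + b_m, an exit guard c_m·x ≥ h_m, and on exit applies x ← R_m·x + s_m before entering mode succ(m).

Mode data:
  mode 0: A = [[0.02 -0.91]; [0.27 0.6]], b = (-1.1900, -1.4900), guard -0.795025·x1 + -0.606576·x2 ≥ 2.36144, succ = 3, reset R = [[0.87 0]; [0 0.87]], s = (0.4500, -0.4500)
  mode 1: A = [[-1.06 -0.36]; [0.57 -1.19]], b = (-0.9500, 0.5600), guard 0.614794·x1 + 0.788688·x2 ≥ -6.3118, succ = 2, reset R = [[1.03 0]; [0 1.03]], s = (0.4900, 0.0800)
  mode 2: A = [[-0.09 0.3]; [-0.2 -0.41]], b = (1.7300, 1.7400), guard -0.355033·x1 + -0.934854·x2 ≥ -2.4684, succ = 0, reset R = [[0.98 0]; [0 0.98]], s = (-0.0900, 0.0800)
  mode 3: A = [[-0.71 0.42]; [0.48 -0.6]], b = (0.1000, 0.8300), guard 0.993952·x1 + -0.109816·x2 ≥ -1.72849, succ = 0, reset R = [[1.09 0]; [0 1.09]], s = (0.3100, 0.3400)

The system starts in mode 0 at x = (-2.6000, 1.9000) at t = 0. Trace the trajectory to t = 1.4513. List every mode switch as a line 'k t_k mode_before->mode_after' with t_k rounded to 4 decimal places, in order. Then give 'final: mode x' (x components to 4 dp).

Mode 0: guard c·x = 2.3614 hit at Δt = 0.4808 (t = 0.4808), x⁻ = (-3.8989, 1.2171) → reset → x⁺ = (-2.9420, 0.6089), jump to mode 3
Mode 3: guard c·x = -1.7285 hit at Δt = 0.6562 (t = 1.1370), x⁻ = (-1.7080, 0.2803) → reset → x⁺ = (-1.5518, 0.6455), jump to mode 0
Mode 0: flow for 0.3143 to horizon, guard not reached → x = (-2.0466, 0.0956)

1 0.4808 0->3
2 1.1370 3->0
final: 0 -2.0466 0.0956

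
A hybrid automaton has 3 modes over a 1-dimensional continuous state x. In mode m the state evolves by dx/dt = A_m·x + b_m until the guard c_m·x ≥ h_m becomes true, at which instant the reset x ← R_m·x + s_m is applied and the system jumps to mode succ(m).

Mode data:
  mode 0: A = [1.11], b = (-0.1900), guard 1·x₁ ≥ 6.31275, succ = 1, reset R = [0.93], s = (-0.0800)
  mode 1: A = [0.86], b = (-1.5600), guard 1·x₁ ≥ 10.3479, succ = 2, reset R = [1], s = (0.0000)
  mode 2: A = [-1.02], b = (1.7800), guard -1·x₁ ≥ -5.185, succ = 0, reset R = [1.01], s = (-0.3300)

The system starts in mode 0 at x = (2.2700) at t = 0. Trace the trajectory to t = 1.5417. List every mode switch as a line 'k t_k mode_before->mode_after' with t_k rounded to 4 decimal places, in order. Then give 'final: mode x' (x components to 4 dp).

1 0.9673 0->1
final: 1 8.3314

Mode 0: guard c·x = 6.3128 hit at Δt = 0.9673 (t = 0.9673), x⁻ = (6.3127) → reset → x⁺ = (5.7909), jump to mode 1
Mode 1: flow for 0.5744 to horizon, guard not reached → x = (8.3314)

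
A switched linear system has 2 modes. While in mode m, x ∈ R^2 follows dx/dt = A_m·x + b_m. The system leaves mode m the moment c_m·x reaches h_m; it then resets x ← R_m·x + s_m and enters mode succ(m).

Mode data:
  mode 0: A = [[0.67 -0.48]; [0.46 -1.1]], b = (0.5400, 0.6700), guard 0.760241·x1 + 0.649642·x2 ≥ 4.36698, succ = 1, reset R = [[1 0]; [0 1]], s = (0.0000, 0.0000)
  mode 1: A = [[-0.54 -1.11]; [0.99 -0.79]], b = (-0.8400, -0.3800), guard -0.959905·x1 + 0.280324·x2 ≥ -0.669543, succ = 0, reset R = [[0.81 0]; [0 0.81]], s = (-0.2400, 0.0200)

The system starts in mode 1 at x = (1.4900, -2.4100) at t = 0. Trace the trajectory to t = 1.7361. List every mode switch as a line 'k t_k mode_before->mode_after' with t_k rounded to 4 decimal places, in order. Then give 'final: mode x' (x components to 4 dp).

Mode 1: guard c·x = -0.6695 hit at Δt = 1.4285 (t = 1.4285), x⁻ = (0.6825, -0.0514) → reset → x⁺ = (0.3128, -0.0216), jump to mode 0
Mode 0: flow for 0.3076 to horizon, guard not reached → x = (0.5533, 0.2121)

1 1.4285 1->0
final: 0 0.5533 0.2121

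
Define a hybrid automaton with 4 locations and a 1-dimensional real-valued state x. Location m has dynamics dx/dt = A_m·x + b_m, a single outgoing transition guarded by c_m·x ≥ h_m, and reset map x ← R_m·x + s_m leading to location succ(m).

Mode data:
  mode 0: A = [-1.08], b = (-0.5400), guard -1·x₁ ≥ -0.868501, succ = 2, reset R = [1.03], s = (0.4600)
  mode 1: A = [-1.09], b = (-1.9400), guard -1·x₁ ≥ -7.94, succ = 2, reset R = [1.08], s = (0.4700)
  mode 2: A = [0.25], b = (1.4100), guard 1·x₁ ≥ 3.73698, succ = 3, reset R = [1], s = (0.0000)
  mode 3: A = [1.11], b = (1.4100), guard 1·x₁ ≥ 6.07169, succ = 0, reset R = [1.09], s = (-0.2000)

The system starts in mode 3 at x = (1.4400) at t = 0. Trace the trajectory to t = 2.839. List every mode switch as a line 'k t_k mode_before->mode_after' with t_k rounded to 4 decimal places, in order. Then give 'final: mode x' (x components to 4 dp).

1 0.8978 3->0
2 2.3982 0->2
final: 2 2.1694

Mode 3: guard c·x = 6.0717 hit at Δt = 0.8978 (t = 0.8978), x⁻ = (6.0717) → reset → x⁺ = (6.4181), jump to mode 0
Mode 0: guard c·x = -0.8685 hit at Δt = 1.5004 (t = 2.3982), x⁻ = (0.8685) → reset → x⁺ = (1.3546), jump to mode 2
Mode 2: flow for 0.4408 to horizon, guard not reached → x = (2.1694)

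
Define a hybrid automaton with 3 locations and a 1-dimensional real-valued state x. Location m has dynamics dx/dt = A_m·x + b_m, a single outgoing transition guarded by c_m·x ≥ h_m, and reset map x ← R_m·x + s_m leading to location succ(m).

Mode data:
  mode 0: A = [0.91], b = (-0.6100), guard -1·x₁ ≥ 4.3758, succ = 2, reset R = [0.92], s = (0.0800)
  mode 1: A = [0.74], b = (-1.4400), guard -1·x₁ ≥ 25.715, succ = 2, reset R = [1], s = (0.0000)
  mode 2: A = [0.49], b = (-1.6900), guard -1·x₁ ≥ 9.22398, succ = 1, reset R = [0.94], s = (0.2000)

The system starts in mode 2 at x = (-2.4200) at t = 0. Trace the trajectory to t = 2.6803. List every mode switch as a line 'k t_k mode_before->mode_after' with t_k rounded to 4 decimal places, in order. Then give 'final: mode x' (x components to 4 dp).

1 1.5710 2->1
final: 1 -21.7256

Mode 2: guard c·x = 9.2240 hit at Δt = 1.5710 (t = 1.5710), x⁻ = (-9.2240) → reset → x⁺ = (-8.4705), jump to mode 1
Mode 1: flow for 1.1093 to horizon, guard not reached → x = (-21.7256)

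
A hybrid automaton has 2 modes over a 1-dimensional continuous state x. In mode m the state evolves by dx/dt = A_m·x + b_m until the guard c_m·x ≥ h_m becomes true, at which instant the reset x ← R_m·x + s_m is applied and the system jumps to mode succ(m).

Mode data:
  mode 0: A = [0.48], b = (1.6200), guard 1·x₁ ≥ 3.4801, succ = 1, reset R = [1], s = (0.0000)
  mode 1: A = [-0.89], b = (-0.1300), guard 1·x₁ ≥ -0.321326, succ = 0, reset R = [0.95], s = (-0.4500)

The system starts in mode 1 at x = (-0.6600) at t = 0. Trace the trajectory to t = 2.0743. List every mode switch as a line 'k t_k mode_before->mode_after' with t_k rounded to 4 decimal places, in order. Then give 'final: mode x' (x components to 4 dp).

Mode 1: guard c·x = -0.3213 hit at Δt = 1.2088 (t = 1.2088), x⁻ = (-0.3213) → reset → x⁺ = (-0.7553), jump to mode 0
Mode 0: flow for 0.8655 to horizon, guard not reached → x = (0.5940)

1 1.2088 1->0
final: 0 0.5940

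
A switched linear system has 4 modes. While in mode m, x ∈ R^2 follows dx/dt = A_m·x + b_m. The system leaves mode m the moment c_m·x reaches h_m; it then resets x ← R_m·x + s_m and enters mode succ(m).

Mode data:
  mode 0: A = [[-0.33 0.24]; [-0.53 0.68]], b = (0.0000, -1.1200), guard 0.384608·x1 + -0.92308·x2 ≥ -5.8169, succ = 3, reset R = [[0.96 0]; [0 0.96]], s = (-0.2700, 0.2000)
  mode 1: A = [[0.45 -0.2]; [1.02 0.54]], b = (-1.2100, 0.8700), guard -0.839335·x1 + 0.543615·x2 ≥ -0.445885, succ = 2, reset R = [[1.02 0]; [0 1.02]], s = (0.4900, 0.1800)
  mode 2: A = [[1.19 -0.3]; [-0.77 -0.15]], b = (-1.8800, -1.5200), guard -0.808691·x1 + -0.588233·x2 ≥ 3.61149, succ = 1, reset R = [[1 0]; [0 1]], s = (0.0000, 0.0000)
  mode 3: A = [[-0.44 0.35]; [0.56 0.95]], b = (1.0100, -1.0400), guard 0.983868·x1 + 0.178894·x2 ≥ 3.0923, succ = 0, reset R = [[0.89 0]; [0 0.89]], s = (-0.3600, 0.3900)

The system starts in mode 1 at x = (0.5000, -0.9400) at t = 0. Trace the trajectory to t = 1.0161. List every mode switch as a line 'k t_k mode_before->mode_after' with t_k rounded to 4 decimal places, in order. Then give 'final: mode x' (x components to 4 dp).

1 0.4079 1->2
final: 2 -0.1522 -1.4144

Mode 1: guard c·x = -0.4459 hit at Δt = 0.4079 (t = 0.4079), x⁻ = (0.1287, -0.6215) → reset → x⁺ = (0.6213, -0.4539), jump to mode 2
Mode 2: flow for 0.6082 to horizon, guard not reached → x = (-0.1522, -1.4144)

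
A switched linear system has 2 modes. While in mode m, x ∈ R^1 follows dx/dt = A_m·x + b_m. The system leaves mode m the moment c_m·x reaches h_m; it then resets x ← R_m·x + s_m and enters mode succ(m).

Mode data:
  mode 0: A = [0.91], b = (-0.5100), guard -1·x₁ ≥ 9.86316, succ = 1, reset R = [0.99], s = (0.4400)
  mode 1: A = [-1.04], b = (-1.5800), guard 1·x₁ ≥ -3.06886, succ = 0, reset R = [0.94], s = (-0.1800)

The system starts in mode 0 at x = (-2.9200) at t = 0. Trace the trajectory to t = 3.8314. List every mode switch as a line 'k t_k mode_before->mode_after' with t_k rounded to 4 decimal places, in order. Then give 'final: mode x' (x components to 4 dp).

1 1.2054 0->1
2 2.7600 1->0
final: 0 -9.0502

Mode 0: guard c·x = 9.8632 hit at Δt = 1.2054 (t = 1.2054), x⁻ = (-9.8632) → reset → x⁺ = (-9.3245), jump to mode 1
Mode 1: guard c·x = -3.0689 hit at Δt = 1.5546 (t = 2.7600), x⁻ = (-3.0689) → reset → x⁺ = (-3.0647), jump to mode 0
Mode 0: flow for 1.0714 to horizon, guard not reached → x = (-9.0502)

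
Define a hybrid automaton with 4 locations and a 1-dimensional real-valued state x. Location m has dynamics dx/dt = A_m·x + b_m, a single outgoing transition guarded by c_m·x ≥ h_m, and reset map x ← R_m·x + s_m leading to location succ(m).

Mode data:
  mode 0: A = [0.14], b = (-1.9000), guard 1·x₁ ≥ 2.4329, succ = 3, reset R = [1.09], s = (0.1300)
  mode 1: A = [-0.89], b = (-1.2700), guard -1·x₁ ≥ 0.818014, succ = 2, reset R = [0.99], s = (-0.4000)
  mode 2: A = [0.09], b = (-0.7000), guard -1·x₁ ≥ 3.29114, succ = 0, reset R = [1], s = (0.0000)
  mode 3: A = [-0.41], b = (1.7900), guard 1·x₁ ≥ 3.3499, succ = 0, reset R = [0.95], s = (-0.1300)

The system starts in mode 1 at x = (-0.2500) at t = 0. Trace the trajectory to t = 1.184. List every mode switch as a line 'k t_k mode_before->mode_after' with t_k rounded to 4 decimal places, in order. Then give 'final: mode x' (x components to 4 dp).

Mode 1: guard c·x = 0.8180 hit at Δt = 0.7404 (t = 0.7404), x⁻ = (-0.8180) → reset → x⁺ = (-1.2098), jump to mode 2
Mode 2: flow for 0.4436 to horizon, guard not reached → x = (-1.5759)

1 0.7404 1->2
final: 2 -1.5759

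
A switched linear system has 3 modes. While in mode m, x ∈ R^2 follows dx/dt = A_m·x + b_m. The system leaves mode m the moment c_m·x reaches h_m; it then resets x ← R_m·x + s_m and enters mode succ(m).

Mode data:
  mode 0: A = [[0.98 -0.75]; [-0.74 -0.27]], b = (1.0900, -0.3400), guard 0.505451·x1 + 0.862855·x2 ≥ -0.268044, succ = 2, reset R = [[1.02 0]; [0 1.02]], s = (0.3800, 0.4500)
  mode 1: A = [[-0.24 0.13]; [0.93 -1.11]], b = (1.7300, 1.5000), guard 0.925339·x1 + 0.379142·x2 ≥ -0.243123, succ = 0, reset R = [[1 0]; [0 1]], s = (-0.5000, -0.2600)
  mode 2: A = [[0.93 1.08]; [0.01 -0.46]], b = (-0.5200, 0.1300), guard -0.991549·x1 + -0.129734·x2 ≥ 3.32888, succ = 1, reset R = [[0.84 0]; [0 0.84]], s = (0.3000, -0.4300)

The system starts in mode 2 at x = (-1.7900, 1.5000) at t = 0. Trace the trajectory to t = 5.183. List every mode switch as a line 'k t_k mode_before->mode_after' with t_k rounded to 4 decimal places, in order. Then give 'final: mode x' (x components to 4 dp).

1 1.1525 2->1
2 2.2121 1->0
3 2.6273 0->2
4 4.8765 2->1
final: 1 -1.8763 -0.2172

Mode 2: guard c·x = 3.3289 hit at Δt = 1.1525 (t = 1.1525), x⁻ = (-3.4850, 0.9766) → reset → x⁺ = (-2.6274, 0.3904), jump to mode 1
Mode 1: guard c·x = -0.2431 hit at Δt = 1.0596 (t = 2.2121), x⁻ = (-0.3974, 0.3288) → reset → x⁺ = (-0.8974, 0.0688), jump to mode 0
Mode 0: guard c·x = -0.2680 hit at Δt = 0.4152 (t = 2.6273), x⁻ = (-0.8369, 0.1796) → reset → x⁺ = (-0.4736, 0.6332), jump to mode 2
Mode 2: guard c·x = 3.3289 hit at Δt = 2.2492 (t = 4.8765), x⁻ = (-3.4075, 0.3840) → reset → x⁺ = (-2.5623, -0.1075), jump to mode 1
Mode 1: flow for 0.3065 to horizon, guard not reached → x = (-1.8763, -0.2172)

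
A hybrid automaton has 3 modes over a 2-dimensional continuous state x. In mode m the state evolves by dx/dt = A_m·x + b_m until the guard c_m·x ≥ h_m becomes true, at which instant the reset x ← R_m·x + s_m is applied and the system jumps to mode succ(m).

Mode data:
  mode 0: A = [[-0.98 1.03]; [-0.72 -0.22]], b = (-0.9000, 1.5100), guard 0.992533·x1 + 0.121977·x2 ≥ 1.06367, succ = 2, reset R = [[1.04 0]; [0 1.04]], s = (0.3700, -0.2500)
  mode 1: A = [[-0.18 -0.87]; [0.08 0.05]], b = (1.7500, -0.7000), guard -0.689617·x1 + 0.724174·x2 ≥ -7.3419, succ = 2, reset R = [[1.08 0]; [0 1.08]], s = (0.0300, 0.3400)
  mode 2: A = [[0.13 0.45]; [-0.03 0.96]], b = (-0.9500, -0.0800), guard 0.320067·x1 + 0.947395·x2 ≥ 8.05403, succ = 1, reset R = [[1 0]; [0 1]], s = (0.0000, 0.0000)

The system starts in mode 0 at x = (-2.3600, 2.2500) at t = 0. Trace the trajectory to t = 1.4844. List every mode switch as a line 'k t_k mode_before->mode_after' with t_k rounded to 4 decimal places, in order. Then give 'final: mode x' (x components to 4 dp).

1 0.9871 0->2
final: 2 1.6269 5.5300

Mode 0: guard c·x = 1.0637 hit at Δt = 0.9871 (t = 0.9871), x⁻ = (0.6312, 3.5840) → reset → x⁺ = (1.0265, 3.4774), jump to mode 2
Mode 2: flow for 0.4973 to horizon, guard not reached → x = (1.6269, 5.5300)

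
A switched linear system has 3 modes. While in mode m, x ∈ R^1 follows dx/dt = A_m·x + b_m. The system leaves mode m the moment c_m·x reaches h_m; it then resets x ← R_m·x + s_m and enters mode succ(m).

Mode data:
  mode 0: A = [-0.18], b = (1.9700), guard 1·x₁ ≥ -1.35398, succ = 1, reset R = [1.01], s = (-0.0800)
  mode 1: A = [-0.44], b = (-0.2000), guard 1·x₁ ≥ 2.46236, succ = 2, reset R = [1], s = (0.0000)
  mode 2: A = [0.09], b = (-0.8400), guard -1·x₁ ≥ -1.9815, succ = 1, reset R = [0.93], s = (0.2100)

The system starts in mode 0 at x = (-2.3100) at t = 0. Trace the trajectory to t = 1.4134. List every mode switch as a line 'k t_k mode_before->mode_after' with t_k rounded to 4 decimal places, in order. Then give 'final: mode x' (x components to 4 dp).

1 0.4159 0->1
final: 1 -1.0948

Mode 0: guard c·x = -1.3540 hit at Δt = 0.4159 (t = 0.4159), x⁻ = (-1.3540) → reset → x⁺ = (-1.4475), jump to mode 1
Mode 1: flow for 0.9975 to horizon, guard not reached → x = (-1.0948)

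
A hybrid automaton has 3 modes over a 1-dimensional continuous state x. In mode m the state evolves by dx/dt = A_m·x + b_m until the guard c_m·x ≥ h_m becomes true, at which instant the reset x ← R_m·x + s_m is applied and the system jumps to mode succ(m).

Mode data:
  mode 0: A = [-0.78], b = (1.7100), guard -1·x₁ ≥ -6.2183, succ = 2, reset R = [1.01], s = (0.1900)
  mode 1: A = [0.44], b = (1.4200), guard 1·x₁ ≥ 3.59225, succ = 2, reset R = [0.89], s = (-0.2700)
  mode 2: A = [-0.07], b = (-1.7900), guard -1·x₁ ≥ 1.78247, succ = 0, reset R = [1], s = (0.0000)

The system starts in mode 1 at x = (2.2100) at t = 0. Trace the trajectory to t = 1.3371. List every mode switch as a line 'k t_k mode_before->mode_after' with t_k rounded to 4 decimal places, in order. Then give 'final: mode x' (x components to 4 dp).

1 0.5148 1->2
final: 2 1.3330

Mode 1: guard c·x = 3.5922 hit at Δt = 0.5148 (t = 0.5148), x⁻ = (3.5923) → reset → x⁺ = (2.9271), jump to mode 2
Mode 2: flow for 0.8223 to horizon, guard not reached → x = (1.3330)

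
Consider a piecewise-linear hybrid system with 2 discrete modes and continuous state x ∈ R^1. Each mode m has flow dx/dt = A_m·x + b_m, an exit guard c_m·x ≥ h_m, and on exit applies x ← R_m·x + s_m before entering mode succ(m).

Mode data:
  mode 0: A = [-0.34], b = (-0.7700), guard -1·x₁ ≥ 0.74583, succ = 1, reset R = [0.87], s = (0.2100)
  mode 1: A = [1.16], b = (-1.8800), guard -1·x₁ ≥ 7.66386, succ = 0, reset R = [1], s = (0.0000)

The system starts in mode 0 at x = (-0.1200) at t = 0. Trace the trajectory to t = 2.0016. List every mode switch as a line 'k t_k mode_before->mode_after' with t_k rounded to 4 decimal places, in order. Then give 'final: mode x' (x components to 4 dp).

Mode 0: guard c·x = 0.7458 hit at Δt = 1.0148 (t = 1.0148), x⁻ = (-0.7458) → reset → x⁺ = (-0.4389), jump to mode 1
Mode 1: flow for 0.9868 to horizon, guard not reached → x = (-4.8493)

1 1.0148 0->1
final: 1 -4.8493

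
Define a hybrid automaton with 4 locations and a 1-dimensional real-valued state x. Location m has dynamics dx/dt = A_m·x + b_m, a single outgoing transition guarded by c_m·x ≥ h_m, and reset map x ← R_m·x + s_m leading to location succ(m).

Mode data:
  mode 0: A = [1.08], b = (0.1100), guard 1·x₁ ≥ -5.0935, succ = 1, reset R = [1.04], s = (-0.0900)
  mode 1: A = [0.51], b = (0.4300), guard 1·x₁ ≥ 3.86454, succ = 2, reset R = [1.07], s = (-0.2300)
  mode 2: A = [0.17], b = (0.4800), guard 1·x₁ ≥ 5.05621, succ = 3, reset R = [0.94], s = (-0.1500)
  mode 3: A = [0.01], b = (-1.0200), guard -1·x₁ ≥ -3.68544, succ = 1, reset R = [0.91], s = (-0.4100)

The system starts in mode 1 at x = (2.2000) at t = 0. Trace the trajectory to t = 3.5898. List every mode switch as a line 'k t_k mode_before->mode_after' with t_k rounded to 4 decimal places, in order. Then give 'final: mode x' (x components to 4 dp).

Mode 1: guard c·x = 3.8645 hit at Δt = 0.8555 (t = 0.8555), x⁻ = (3.8645) → reset → x⁺ = (3.9051), jump to mode 2
Mode 2: guard c·x = 5.0562 hit at Δt = 0.9290 (t = 1.7845), x⁻ = (5.0562) → reset → x⁺ = (4.6028), jump to mode 3
Mode 3: guard c·x = -3.6854 hit at Δt = 0.9375 (t = 2.7220), x⁻ = (3.6854) → reset → x⁺ = (2.9438), jump to mode 1
Mode 1: guard c·x = 3.8645 hit at Δt = 0.4268 (t = 3.1488), x⁻ = (3.8645) → reset → x⁺ = (3.9051), jump to mode 2
Mode 2: flow for 0.4410 to horizon, guard not reached → x = (4.4289)

1 0.8555 1->2
2 1.7845 2->3
3 2.7220 3->1
4 3.1488 1->2
final: 2 4.4289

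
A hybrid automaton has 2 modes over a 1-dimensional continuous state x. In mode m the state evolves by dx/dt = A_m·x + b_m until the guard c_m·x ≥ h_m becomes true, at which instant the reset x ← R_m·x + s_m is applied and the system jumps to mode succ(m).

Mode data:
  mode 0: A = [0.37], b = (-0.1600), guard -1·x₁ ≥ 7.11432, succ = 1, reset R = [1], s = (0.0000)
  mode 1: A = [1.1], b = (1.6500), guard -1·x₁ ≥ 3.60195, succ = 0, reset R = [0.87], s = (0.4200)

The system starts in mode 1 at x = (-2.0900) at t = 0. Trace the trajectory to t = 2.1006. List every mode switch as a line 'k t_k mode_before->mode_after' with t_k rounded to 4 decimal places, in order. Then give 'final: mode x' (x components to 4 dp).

1 1.1550 1->0
final: 0 -4.0316

Mode 1: guard c·x = 3.6019 hit at Δt = 1.1550 (t = 1.1550), x⁻ = (-3.6020) → reset → x⁺ = (-2.7137), jump to mode 0
Mode 0: flow for 0.9456 to horizon, guard not reached → x = (-4.0316)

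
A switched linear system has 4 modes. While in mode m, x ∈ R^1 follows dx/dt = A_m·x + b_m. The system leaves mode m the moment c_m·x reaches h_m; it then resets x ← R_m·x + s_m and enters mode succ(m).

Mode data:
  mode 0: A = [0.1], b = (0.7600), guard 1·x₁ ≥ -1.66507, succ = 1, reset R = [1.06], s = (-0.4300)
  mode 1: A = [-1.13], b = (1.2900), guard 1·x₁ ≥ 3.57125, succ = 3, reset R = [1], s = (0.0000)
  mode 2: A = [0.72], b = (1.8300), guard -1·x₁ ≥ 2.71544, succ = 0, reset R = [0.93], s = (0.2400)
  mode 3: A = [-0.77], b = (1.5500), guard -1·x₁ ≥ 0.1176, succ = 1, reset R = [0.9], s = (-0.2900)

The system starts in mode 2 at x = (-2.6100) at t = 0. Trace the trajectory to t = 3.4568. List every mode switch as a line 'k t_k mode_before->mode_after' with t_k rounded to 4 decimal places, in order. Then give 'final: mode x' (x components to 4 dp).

Mode 2: guard c·x = 2.7154 hit at Δt = 1.2963 (t = 1.2963), x⁻ = (-2.7154) → reset → x⁺ = (-2.2854), jump to mode 0
Mode 0: guard c·x = -1.6651 hit at Δt = 1.1039 (t = 2.4002), x⁻ = (-1.6651) → reset → x⁺ = (-2.1950), jump to mode 1
Mode 1: flow for 1.0566 to horizon, guard not reached → x = (0.1305)

1 1.2963 2->0
2 2.4002 0->1
final: 1 0.1305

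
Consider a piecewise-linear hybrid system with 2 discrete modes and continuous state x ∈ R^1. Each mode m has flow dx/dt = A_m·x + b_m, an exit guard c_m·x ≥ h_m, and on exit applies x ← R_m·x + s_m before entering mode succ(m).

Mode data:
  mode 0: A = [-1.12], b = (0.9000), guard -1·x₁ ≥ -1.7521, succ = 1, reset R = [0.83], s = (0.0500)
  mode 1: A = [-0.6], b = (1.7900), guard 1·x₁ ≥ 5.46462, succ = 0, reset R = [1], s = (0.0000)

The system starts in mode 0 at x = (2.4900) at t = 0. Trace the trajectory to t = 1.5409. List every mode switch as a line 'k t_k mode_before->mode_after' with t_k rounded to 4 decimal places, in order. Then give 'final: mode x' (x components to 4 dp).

Mode 0: guard c·x = -1.7521 hit at Δt = 0.5138 (t = 0.5138), x⁻ = (1.7521) → reset → x⁺ = (1.5042), jump to mode 1
Mode 1: flow for 1.0271 to horizon, guard not reached → x = (2.1847)

1 0.5138 0->1
final: 1 2.1847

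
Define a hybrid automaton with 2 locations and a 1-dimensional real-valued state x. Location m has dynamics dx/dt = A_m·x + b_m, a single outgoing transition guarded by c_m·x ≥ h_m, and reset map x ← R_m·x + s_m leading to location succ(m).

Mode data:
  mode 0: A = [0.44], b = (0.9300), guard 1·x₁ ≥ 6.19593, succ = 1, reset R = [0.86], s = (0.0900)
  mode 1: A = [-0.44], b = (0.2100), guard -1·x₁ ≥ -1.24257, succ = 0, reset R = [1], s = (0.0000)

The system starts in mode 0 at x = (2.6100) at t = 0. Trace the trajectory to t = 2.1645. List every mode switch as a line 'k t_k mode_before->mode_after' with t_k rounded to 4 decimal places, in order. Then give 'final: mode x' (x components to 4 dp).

1 1.2837 0->1
final: 1 3.8310

Mode 0: guard c·x = 6.1959 hit at Δt = 1.2837 (t = 1.2837), x⁻ = (6.1959) → reset → x⁺ = (5.4185), jump to mode 1
Mode 1: flow for 0.8808 to horizon, guard not reached → x = (3.8310)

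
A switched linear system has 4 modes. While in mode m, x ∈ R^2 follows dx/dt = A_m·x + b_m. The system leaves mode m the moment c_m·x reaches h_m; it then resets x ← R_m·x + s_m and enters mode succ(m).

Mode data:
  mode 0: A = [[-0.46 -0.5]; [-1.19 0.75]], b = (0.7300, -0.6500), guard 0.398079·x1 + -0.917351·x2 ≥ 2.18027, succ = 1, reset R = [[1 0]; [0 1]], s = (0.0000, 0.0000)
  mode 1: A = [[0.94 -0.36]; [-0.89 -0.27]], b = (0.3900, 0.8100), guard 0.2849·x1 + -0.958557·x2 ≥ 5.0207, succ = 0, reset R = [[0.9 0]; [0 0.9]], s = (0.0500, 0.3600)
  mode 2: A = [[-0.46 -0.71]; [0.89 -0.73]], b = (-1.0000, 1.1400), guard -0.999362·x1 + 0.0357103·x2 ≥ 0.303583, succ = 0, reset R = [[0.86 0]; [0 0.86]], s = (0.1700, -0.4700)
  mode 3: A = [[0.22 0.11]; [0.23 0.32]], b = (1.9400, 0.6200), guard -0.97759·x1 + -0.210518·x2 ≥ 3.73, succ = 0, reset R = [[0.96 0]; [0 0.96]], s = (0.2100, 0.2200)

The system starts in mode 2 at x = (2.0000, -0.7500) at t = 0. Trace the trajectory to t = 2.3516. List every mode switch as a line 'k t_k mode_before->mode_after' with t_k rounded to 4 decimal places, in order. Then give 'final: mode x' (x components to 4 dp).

Mode 2: guard c·x = 0.3036 hit at Δt = 1.2504 (t = 1.2504), x⁻ = (-0.2624, 1.1585) → reset → x⁺ = (-0.0556, 0.5263), jump to mode 0
Mode 0: flow for 1.1012 to horizon, guard not reached → x = (0.5069, -0.2693)

1 1.2504 2->0
final: 0 0.5069 -0.2693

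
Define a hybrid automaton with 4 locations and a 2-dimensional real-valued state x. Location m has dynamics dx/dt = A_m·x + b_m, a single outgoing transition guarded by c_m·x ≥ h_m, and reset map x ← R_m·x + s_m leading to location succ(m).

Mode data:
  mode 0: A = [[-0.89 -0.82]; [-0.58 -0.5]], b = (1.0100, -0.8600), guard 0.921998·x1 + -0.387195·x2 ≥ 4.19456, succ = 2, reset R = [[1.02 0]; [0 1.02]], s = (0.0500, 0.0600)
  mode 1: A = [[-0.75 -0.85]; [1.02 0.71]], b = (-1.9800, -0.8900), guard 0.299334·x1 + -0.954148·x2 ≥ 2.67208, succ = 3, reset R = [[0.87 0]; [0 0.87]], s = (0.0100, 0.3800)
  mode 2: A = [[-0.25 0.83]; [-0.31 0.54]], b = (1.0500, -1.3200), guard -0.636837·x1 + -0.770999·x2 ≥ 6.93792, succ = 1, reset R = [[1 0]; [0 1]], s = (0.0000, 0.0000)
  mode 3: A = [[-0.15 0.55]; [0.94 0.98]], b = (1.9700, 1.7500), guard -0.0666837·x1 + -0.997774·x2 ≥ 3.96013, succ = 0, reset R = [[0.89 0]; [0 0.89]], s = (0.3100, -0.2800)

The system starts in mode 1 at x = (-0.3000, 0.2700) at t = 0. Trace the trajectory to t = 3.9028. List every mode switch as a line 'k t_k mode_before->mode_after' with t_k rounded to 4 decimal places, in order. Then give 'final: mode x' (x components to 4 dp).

Mode 1: guard c·x = 2.6721 hit at Δt = 1.2912 (t = 1.2912), x⁻ = (-0.8018, -3.0520) → reset → x⁺ = (-0.6876, -2.2753), jump to mode 3
Mode 3: guard c·x = 3.9601 hit at Δt = 1.0656 (t = 2.3568), x⁻ = (-0.2852, -3.9499) → reset → x⁺ = (0.0562, -3.7954), jump to mode 0
Mode 0: guard c·x = 4.1946 hit at Δt = 1.1670 (t = 3.5238), x⁻ = (2.9387, -3.8356) → reset → x⁺ = (3.0474, -3.8523), jump to mode 2
Mode 2: flow for 0.3790 to horizon, guard not reached → x = (1.7339, -5.6016)

1 1.2912 1->3
2 2.3568 3->0
3 3.5238 0->2
final: 2 1.7339 -5.6016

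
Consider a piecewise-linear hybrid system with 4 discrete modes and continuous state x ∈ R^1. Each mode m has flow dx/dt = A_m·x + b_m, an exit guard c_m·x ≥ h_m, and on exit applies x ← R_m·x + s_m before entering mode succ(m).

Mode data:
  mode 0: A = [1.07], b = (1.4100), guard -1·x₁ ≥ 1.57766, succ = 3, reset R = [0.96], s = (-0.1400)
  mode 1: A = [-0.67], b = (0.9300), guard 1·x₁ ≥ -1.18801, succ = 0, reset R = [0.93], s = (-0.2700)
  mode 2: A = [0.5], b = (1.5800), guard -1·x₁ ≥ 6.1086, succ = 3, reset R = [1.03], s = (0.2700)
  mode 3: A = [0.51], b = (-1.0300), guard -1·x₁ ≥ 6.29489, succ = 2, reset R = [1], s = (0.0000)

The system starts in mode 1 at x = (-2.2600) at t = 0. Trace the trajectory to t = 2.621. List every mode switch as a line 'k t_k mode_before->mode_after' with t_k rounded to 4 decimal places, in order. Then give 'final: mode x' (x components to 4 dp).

Mode 1: guard c·x = -1.1880 hit at Δt = 0.5193 (t = 0.5193), x⁻ = (-1.1880) → reset → x⁺ = (-1.3748), jump to mode 0
Mode 0: guard c·x = 1.5777 hit at Δt = 1.4165 (t = 1.9358), x⁻ = (-1.5777) → reset → x⁺ = (-1.6546), jump to mode 3
Mode 3: flow for 0.6852 to horizon, guard not reached → x = (-3.1915)

1 0.5193 1->0
2 1.9358 0->3
final: 3 -3.1915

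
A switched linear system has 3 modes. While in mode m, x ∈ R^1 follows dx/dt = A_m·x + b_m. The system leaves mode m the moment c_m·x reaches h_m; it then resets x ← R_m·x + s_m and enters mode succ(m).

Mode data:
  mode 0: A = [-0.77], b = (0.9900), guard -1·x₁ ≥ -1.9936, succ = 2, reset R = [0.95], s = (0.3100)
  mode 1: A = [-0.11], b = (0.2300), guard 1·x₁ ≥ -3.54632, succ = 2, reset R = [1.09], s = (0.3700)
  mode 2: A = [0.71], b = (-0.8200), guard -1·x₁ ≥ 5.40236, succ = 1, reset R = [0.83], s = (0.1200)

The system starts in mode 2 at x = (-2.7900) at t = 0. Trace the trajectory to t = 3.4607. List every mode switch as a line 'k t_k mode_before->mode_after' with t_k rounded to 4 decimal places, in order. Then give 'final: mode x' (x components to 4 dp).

1 0.7157 2->1
2 1.9470 1->2
3 2.4310 2->1
final: 1 -3.6727

Mode 2: guard c·x = 5.4024 hit at Δt = 0.7157 (t = 0.7157), x⁻ = (-5.4024) → reset → x⁺ = (-4.3640), jump to mode 1
Mode 1: guard c·x = -3.5463 hit at Δt = 1.2313 (t = 1.9470), x⁻ = (-3.5463) → reset → x⁺ = (-3.4955), jump to mode 2
Mode 2: guard c·x = 5.4024 hit at Δt = 0.4840 (t = 2.4310), x⁻ = (-5.4024) → reset → x⁺ = (-4.3640), jump to mode 1
Mode 1: flow for 1.0297 to horizon, guard not reached → x = (-3.6727)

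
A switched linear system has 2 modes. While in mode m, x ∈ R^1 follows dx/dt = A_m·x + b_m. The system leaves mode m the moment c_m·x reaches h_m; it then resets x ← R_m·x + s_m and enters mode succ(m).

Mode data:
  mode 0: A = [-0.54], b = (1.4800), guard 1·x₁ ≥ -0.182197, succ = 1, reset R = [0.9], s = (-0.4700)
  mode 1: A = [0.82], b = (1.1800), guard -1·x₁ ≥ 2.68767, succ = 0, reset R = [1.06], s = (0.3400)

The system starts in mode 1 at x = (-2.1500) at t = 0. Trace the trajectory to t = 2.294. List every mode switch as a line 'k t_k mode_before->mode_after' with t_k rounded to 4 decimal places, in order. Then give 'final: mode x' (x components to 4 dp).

1 0.6868 1->0
2 1.7712 0->1
final: 1 -0.2031

Mode 1: guard c·x = 2.6877 hit at Δt = 0.6868 (t = 0.6868), x⁻ = (-2.6877) → reset → x⁺ = (-2.5089), jump to mode 0
Mode 0: guard c·x = -0.1822 hit at Δt = 1.0844 (t = 1.7712), x⁻ = (-0.1822) → reset → x⁺ = (-0.6340), jump to mode 1
Mode 1: flow for 0.5228 to horizon, guard not reached → x = (-0.2031)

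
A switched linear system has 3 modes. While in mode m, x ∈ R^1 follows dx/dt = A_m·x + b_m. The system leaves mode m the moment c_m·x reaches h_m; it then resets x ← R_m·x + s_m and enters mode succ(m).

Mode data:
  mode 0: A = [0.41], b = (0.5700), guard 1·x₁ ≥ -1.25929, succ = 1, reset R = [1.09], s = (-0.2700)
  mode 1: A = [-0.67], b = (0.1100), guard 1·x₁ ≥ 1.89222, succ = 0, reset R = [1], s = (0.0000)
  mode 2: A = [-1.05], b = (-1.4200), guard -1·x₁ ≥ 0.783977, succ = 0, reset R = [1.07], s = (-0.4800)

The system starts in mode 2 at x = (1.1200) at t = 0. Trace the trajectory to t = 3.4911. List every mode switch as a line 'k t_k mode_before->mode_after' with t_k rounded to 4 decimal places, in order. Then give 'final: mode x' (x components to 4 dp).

Mode 2: guard c·x = 0.7840 hit at Δt = 1.4001 (t = 1.4001), x⁻ = (-0.7840) → reset → x⁺ = (-1.3189), jump to mode 0
Mode 0: guard c·x = -1.2593 hit at Δt = 1.4798 (t = 2.8799), x⁻ = (-1.2593) → reset → x⁺ = (-1.6426), jump to mode 1
Mode 1: flow for 0.6112 to horizon, guard not reached → x = (-1.0355)

1 1.4001 2->0
2 2.8799 0->1
final: 1 -1.0355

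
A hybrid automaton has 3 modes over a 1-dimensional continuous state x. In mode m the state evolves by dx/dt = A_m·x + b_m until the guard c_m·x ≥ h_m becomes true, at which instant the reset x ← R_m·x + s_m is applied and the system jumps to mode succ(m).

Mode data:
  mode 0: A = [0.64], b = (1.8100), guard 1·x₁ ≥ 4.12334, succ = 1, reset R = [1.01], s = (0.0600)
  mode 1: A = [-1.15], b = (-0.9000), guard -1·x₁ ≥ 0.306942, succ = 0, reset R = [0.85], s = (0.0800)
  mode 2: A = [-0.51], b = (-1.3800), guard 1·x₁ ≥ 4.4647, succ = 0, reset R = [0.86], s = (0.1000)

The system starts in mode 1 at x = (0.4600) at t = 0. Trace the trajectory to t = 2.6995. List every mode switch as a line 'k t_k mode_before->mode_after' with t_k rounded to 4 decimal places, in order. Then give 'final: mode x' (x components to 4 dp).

1 0.8350 1->0
2 2.3435 0->1
final: 1 2.5424

Mode 1: guard c·x = 0.3069 hit at Δt = 0.8350 (t = 0.8350), x⁻ = (-0.3069) → reset → x⁺ = (-0.1809), jump to mode 0
Mode 0: guard c·x = 4.1233 hit at Δt = 1.5085 (t = 2.3435), x⁻ = (4.1233) → reset → x⁺ = (4.2246), jump to mode 1
Mode 1: flow for 0.3560 to horizon, guard not reached → x = (2.5424)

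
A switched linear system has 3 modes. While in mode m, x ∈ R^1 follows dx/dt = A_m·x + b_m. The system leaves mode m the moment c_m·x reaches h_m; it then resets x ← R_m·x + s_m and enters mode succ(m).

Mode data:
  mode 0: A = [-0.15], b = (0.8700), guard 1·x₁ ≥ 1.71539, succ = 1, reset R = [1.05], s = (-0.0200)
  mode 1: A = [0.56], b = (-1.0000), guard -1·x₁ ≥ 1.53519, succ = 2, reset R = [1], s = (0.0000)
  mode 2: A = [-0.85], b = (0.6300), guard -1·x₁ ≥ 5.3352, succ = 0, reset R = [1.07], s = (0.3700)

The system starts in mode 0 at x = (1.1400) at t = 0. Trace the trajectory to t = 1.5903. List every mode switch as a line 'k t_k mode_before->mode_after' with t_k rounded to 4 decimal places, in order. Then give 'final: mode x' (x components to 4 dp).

Mode 0: guard c·x = 1.7154 hit at Δt = 0.8786 (t = 0.8786), x⁻ = (1.7154) → reset → x⁺ = (1.7812), jump to mode 1
Mode 1: flow for 0.7117 to horizon, guard not reached → x = (1.7789)

1 0.8786 0->1
final: 1 1.7789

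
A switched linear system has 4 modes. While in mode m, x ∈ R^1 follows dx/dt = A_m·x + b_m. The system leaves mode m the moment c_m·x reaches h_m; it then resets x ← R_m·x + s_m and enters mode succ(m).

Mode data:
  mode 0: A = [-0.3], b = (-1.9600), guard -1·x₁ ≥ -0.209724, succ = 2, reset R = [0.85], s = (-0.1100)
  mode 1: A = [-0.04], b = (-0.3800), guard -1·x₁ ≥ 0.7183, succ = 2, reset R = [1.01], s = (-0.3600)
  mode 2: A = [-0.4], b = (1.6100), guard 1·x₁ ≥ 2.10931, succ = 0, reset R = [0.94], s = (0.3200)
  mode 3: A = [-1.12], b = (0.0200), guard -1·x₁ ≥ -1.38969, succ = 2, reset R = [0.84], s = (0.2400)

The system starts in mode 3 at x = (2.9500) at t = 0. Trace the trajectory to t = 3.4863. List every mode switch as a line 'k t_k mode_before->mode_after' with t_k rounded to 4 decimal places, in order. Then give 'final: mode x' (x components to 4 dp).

1 0.6782 3->2
2 1.4587 2->0
3 2.3598 0->2
final: 2 1.5036

Mode 3: guard c·x = -1.3897 hit at Δt = 0.6782 (t = 0.6782), x⁻ = (1.3897) → reset → x⁺ = (1.4073), jump to mode 2
Mode 2: guard c·x = 2.1093 hit at Δt = 0.7805 (t = 1.4587), x⁻ = (2.1093) → reset → x⁺ = (2.3028), jump to mode 0
Mode 0: guard c·x = -0.2097 hit at Δt = 0.9011 (t = 2.3598), x⁻ = (0.2097) → reset → x⁺ = (0.0683), jump to mode 2
Mode 2: flow for 1.1265 to horizon, guard not reached → x = (1.5036)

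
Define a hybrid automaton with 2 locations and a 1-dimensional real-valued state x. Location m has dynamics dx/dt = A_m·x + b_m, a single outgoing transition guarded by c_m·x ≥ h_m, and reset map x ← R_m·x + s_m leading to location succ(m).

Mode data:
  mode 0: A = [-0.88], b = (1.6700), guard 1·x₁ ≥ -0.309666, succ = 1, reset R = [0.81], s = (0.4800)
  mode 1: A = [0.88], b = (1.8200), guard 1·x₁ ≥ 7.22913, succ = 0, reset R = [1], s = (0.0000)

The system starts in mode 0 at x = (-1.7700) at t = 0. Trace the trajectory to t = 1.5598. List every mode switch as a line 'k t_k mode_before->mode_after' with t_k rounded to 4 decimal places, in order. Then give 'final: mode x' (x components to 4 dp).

Mode 0: guard c·x = -0.3097 hit at Δt = 0.5770 (t = 0.5770), x⁻ = (-0.3097) → reset → x⁺ = (0.2292), jump to mode 1
Mode 1: flow for 0.9828 to horizon, guard not reached → x = (3.3873)

1 0.5770 0->1
final: 1 3.3873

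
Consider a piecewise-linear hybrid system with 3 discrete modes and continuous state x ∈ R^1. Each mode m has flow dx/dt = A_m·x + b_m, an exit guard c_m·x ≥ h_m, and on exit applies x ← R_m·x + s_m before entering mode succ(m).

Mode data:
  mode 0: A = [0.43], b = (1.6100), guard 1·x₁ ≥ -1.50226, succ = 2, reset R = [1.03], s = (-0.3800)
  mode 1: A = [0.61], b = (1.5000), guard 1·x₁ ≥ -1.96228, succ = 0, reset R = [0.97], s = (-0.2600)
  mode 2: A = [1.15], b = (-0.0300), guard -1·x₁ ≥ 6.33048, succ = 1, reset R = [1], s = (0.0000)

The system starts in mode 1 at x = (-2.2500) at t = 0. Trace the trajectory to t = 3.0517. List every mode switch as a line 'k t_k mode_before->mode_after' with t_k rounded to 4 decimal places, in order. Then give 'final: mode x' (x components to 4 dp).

Mode 1: guard c·x = -1.9623 hit at Δt = 1.4191 (t = 1.4191), x⁻ = (-1.9623) → reset → x⁺ = (-2.1634), jump to mode 0
Mode 0: guard c·x = -1.5023 hit at Δt = 0.8126 (t = 2.2317), x⁻ = (-1.5023) → reset → x⁺ = (-1.9273), jump to mode 2
Mode 2: flow for 0.8200 to horizon, guard not reached → x = (-4.9896)

1 1.4191 1->0
2 2.2317 0->2
final: 2 -4.9896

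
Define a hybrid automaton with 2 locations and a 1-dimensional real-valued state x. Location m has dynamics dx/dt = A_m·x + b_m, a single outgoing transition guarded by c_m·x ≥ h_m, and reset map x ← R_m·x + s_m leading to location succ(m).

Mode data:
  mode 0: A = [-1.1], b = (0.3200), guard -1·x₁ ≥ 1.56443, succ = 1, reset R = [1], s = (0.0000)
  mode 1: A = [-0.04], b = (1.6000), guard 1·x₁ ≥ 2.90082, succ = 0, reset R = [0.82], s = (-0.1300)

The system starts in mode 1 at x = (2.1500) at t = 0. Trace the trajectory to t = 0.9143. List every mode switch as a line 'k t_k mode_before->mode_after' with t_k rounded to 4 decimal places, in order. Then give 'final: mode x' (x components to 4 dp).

Mode 1: guard c·x = 2.9008 hit at Δt = 0.5009 (t = 0.5009), x⁻ = (2.9008) → reset → x⁺ = (2.2487), jump to mode 0
Mode 0: flow for 0.4134 to horizon, guard not reached → x = (1.5333)

1 0.5009 1->0
final: 0 1.5333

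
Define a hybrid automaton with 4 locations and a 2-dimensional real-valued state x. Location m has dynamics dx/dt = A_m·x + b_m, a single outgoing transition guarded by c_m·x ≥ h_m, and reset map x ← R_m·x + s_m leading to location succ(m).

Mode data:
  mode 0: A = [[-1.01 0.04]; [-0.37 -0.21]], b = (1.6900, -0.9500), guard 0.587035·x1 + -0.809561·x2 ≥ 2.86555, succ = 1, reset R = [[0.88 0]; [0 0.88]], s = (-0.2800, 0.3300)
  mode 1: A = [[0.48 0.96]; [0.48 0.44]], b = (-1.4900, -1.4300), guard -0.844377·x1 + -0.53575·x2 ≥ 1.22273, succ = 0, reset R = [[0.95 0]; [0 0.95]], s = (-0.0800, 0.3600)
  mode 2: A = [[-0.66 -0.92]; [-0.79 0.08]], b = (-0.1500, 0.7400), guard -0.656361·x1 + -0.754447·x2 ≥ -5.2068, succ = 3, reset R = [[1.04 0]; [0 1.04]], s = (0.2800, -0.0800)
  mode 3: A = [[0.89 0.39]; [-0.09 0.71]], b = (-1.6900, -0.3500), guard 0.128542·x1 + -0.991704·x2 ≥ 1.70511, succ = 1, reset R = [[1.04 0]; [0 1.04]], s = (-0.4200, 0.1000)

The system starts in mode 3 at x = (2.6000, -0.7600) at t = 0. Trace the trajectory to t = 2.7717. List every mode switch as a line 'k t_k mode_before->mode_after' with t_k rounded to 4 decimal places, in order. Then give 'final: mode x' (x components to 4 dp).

1 0.4547 3->1
2 1.3080 1->0
3 2.2705 0->1
4 2.4168 1->0
final: 0 0.4976 -2.1941

Mode 3: guard c·x = 1.7051 hit at Δt = 0.4547 (t = 0.4547), x⁻ = (2.7255, -1.3661) → reset → x⁺ = (2.4145, -1.3208), jump to mode 1
Mode 1: guard c·x = 1.2227 hit at Δt = 0.8533 (t = 1.3080), x⁻ = (0.2232, -2.6341) → reset → x⁺ = (0.1320, -2.1424), jump to mode 0
Mode 0: guard c·x = 2.8655 hit at Δt = 0.9625 (t = 2.2705), x⁻ = (1.0286, -2.7938) → reset → x⁺ = (0.6251, -2.1285), jump to mode 1
Mode 1: guard c·x = 1.2227 hit at Δt = 0.1463 (t = 2.4168), x⁻ = (0.1120, -2.4588) → reset → x⁺ = (0.0264, -1.9758), jump to mode 0
Mode 0: flow for 0.3549 to horizon, guard not reached → x = (0.4976, -2.1941)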